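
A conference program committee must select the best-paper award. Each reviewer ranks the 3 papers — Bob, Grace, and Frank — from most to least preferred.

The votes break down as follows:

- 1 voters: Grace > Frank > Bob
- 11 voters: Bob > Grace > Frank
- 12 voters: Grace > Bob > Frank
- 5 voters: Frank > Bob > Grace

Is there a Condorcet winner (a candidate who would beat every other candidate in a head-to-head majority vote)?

Head-to-head results (29 voters total):
Bob vs Grace: Bob wins 16–13.
Bob vs Frank: Bob wins 23–6.
Grace vs Frank: Grace wins 24–5.
Bob beats each rival — Grace (16–13), Frank (23–6) — so Bob is the Condorcet winner.

Yes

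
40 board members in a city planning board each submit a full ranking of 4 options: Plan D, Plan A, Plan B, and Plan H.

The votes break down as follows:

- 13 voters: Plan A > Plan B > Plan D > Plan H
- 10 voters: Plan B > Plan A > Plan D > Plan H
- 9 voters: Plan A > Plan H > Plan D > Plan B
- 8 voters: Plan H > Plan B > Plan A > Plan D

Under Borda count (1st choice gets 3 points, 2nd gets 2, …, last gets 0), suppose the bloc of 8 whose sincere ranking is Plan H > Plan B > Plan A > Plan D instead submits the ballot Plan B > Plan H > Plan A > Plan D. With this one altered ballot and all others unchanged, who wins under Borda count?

Borda totals with the altered ballot: Plan D 32, Plan A 94, Plan B 80, Plan H 34.
The winner is unchanged: still Plan A.

Plan A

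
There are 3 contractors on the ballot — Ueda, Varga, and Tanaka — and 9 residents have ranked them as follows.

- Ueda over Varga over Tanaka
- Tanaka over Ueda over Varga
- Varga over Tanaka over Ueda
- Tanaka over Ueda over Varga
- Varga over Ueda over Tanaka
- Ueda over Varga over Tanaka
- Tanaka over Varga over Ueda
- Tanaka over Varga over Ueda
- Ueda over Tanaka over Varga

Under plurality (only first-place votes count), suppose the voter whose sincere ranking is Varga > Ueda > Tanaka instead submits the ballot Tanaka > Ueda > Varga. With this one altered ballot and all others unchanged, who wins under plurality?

Tanaka

First-place totals with the altered ballot: Ueda 3, Varga 1, Tanaka 5.
The winner is unchanged: still Tanaka.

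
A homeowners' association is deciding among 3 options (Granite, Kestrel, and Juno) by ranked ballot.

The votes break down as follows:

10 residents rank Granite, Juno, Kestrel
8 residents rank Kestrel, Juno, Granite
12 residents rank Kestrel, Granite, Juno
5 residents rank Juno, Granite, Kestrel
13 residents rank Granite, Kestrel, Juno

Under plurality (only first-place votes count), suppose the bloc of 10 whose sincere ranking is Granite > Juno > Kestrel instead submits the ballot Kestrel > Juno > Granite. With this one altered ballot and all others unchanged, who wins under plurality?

First-place totals with the altered ballot: Granite 13, Kestrel 30, Juno 5.
The switch changes the winner from Granite to Kestrel.

Kestrel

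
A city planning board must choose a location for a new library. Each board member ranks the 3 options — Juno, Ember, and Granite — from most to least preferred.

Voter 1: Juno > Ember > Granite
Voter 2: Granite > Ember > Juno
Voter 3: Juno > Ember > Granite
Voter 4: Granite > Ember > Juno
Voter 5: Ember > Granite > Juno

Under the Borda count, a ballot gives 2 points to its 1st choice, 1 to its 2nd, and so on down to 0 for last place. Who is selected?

Ember

Borda scores:
  Juno: 2 + 0 + 2 + 0 + 0 = 4
  Ember: 1 + 1 + 1 + 1 + 2 = 6
  Granite: 0 + 2 + 0 + 2 + 1 = 5
Ember has the highest total.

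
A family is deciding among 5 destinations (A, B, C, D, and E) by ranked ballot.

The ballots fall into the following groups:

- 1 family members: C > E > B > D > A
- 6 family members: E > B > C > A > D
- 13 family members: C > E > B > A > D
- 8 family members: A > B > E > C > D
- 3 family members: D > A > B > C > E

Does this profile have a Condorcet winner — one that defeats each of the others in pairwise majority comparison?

Head-to-head results (31 voters total):
A vs B: B wins 20–11.
A vs C: C wins 20–11.
A vs D: A wins 27–4.
A vs E: E wins 20–11.
B vs C: B wins 17–14.
B vs D: B wins 28–3.
B vs E: E wins 20–11.
C vs D: C wins 28–3.
C vs E: C wins 17–14.
D vs E: E wins 28–3.
No candidate beats all others: B beats C beats E beats B, a majority cycle.

No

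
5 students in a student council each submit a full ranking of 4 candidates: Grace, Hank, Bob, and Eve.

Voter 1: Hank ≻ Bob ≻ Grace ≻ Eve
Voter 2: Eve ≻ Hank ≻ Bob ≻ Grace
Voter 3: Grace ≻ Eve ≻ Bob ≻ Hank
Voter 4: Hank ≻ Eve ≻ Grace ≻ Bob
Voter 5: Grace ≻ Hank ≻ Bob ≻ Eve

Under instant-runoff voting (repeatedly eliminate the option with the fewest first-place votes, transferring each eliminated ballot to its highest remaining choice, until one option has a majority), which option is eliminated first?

Bob

Round 1: Grace 2, Hank 2, Eve 1, Bob 0. Bob has the fewest and is eliminated.
Round 2: Grace 2, Hank 2, Eve 1. Eve has the fewest and is eliminated.
Round 3: Hank 3, Grace 2. Hank has a majority.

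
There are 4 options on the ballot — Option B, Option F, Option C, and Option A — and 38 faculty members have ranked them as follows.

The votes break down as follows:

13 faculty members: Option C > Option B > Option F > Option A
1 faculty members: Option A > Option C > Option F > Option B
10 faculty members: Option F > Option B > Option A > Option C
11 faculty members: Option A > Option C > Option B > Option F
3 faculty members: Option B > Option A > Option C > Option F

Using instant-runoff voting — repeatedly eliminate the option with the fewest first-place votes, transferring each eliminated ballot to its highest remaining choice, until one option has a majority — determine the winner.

Option A

Round 1: Option C 13, Option A 12, Option F 10, Option B 3. Option B has the fewest and is eliminated.
Round 2: Option A 15, Option C 13, Option F 10. Option F has the fewest and is eliminated.
Round 3: Option A 25, Option C 13. Option A has a majority.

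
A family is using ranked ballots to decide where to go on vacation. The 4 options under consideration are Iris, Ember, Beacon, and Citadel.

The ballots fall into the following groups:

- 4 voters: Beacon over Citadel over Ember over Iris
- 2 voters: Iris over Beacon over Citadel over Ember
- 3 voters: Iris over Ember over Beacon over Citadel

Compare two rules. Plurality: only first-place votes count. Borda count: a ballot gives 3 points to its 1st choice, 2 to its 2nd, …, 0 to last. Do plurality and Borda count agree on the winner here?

Plurality first-place counts: Iris 5, Ember 0, Beacon 4, Citadel 0 → Iris.
Borda totals: Iris 15, Ember 10, Beacon 19, Citadel 10 → Beacon.
The two rules disagree: plurality picks Iris, Borda picks Beacon.

No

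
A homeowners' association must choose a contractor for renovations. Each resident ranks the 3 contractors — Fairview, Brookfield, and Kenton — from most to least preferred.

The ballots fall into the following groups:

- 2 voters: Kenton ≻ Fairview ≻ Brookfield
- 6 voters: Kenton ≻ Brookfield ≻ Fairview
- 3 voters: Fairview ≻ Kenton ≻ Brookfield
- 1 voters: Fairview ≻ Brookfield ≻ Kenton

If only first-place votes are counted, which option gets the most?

Kenton

First-place vote totals:
  Fairview: 4
  Brookfield: 0
  Kenton: 8
Kenton has the most first-place votes.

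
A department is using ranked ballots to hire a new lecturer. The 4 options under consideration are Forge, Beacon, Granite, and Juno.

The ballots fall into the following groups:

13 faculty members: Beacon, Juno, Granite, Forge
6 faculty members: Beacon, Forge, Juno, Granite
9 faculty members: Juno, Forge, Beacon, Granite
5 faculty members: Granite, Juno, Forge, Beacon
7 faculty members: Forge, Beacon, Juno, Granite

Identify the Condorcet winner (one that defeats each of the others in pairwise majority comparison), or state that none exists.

No Condorcet winner

Head-to-head results (40 voters total):
Forge vs Beacon: Forge wins 21–19.
Forge vs Granite: Forge wins 22–18.
Forge vs Juno: Juno wins 27–13.
Beacon vs Granite: Beacon wins 35–5.
Beacon vs Juno: Beacon wins 26–14.
Granite vs Juno: Juno wins 35–5.
No candidate beats all others: Forge beats Beacon beats Juno beats Forge, a majority cycle.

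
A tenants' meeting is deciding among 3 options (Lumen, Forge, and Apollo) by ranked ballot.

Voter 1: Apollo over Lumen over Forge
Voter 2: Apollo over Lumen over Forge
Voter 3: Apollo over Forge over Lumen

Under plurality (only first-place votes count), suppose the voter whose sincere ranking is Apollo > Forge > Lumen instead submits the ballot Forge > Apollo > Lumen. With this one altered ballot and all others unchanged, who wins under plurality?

First-place totals with the altered ballot: Lumen 0, Forge 1, Apollo 2.
The winner is unchanged: still Apollo.

Apollo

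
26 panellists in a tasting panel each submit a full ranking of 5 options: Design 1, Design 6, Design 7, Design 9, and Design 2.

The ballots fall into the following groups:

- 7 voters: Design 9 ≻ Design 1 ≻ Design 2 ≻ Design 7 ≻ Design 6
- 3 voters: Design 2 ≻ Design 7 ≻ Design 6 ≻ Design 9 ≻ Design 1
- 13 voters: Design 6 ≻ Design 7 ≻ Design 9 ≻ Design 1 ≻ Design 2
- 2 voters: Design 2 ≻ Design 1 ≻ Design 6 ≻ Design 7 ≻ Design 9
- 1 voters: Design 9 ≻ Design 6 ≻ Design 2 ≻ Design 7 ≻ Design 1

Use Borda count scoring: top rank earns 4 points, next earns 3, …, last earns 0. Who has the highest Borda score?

Borda scores:
  Design 1: 7·3 + 3·0 + 13·1 + 2·3 + 0 = 40
  Design 6: 7·0 + 3·2 + 13·4 + 2·2 + 3 = 65
  Design 7: 7·1 + 3·3 + 13·3 + 2·1 + 1 = 58
  Design 9: 7·4 + 3·1 + 13·2 + 2·0 + 4 = 61
  Design 2: 7·2 + 3·4 + 13·0 + 2·4 + 2 = 36
Design 6 has the highest total.

Design 6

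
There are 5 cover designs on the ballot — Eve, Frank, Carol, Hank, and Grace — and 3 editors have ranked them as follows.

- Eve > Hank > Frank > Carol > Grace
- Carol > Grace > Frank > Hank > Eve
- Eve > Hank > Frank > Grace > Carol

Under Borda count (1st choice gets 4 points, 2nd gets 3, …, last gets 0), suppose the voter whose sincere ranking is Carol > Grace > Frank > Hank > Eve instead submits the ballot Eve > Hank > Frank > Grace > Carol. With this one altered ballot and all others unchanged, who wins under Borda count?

Borda totals with the altered ballot: Eve 12, Frank 6, Carol 1, Hank 9, Grace 2.
The winner is unchanged: still Eve.

Eve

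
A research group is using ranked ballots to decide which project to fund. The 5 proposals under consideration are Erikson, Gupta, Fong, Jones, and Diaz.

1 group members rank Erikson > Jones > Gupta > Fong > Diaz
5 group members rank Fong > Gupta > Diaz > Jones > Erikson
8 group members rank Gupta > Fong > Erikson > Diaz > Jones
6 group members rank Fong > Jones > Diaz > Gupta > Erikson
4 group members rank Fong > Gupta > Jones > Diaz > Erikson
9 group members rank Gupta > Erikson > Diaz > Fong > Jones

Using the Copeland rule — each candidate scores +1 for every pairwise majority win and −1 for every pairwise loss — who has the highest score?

Pairwise results:
  Erikson vs Gupta: Gupta wins 32–1.
  Erikson vs Fong: Fong wins 23–10.
  Erikson vs Jones: Erikson wins 18–15.
  Erikson vs Diaz: Erikson wins 18–15.
  Gupta vs Fong: Gupta wins 18–15.
  Gupta vs Jones: Gupta wins 26–7.
  Gupta vs Diaz: Gupta wins 27–6.
  Fong vs Jones: Fong wins 32–1.
  Fong vs Diaz: Fong wins 24–9.
  Jones vs Diaz: Diaz wins 22–11.
Copeland scores (wins − losses):
  Erikson: 2 − 2 = 0
  Gupta: 4 − 0 = 4
  Fong: 3 − 1 = 2
  Jones: 0 − 4 = -4
  Diaz: 1 − 3 = -2
Gupta has the best Copeland score.

Gupta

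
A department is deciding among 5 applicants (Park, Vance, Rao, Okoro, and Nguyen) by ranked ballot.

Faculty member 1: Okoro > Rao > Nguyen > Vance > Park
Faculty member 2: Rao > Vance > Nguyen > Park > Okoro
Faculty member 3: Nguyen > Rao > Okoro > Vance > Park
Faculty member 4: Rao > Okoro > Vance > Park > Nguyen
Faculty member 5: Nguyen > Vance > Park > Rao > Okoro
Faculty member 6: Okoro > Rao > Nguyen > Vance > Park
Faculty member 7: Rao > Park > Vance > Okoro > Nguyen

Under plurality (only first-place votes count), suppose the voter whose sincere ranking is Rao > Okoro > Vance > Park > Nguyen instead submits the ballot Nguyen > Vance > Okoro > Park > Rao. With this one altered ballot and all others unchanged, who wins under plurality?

Nguyen

First-place totals with the altered ballot: Park 0, Vance 0, Rao 2, Okoro 2, Nguyen 3.
The switch changes the winner from Rao to Nguyen.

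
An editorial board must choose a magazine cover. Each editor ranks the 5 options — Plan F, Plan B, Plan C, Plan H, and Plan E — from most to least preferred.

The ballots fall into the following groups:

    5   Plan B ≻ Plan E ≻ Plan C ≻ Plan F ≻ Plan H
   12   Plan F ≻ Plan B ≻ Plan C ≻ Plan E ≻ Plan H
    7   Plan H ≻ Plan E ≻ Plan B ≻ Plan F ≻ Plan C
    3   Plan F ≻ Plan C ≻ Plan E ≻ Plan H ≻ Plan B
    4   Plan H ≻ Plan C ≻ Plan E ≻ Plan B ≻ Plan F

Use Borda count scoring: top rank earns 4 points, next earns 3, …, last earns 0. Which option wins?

Plan B

Borda scores:
  Plan F: 5·1 + 12·4 + 7·1 + 3·4 + 4·0 = 72
  Plan B: 5·4 + 12·3 + 7·2 + 3·0 + 4·1 = 74
  Plan C: 5·2 + 12·2 + 7·0 + 3·3 + 4·3 = 55
  Plan H: 5·0 + 12·0 + 7·4 + 3·1 + 4·4 = 47
  Plan E: 5·3 + 12·1 + 7·3 + 3·2 + 4·2 = 62
Plan B has the highest total.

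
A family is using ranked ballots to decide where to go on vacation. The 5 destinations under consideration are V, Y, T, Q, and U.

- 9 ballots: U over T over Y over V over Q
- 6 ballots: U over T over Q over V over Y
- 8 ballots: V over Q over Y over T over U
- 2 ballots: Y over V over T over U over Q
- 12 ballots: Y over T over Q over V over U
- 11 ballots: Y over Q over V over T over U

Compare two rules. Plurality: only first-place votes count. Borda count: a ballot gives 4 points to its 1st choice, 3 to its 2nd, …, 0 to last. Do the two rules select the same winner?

Yes

Plurality first-place counts: V 8, Y 25, T 0, Q 0, U 15 → Y.
Borda totals: V 87, Y 134, T 104, Q 93, U 62 → Y.
The two rules agree on Y.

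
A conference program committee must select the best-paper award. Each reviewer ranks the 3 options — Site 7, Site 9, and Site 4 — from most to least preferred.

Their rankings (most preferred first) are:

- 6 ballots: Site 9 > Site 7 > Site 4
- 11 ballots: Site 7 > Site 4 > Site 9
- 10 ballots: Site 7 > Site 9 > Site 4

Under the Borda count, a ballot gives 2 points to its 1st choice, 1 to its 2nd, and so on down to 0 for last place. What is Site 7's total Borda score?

Borda scores:
  Site 7: 6·1 + 11·2 + 10·2 = 48
  Site 9: 6·2 + 11·0 + 10·1 = 22
  Site 4: 6·0 + 11·1 + 10·0 = 11

48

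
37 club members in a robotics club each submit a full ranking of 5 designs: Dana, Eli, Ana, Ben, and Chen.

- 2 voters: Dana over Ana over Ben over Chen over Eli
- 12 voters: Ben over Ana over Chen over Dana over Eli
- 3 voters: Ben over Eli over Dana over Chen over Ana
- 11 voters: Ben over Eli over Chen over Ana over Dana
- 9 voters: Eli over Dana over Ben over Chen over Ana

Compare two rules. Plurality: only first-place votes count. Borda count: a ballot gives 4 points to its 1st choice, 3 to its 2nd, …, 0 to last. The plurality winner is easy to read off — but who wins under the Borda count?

Plurality first-place counts: Dana 2, Eli 9, Ana 0, Ben 26, Chen 0 → Ben.
Borda totals: Dana 53, Eli 78, Ana 53, Ben 126, Chen 60 → Ben.

Ben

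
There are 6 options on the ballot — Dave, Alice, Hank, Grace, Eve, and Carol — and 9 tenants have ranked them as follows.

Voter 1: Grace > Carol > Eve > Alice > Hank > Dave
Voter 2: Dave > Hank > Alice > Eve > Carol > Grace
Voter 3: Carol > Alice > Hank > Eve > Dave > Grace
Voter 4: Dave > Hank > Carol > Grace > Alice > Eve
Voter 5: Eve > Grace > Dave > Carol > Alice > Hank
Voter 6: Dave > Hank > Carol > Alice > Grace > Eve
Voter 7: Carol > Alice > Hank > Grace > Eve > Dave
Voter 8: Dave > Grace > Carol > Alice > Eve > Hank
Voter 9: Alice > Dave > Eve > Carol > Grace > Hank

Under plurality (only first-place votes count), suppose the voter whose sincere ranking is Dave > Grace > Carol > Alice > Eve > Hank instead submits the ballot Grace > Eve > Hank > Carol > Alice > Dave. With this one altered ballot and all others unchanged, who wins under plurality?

First-place totals with the altered ballot: Dave 3, Alice 1, Hank 0, Grace 2, Eve 1, Carol 2.
The winner is unchanged: still Dave.

Dave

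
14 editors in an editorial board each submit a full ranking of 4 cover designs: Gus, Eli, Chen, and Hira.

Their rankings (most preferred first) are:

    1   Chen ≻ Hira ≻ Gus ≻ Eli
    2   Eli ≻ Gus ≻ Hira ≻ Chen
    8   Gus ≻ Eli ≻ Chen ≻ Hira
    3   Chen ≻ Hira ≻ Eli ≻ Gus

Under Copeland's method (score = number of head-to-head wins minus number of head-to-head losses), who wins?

Gus

Pairwise results:
  Gus vs Eli: Gus wins 9–5.
  Gus vs Chen: Gus wins 10–4.
  Gus vs Hira: Gus wins 10–4.
  Eli vs Chen: Eli wins 10–4.
  Eli vs Hira: Eli wins 10–4.
  Chen vs Hira: Chen wins 12–2.
Copeland scores (wins − losses):
  Gus: 3 − 0 = 3
  Eli: 2 − 1 = 1
  Chen: 1 − 2 = -1
  Hira: 0 − 3 = -3
Gus has the best Copeland score.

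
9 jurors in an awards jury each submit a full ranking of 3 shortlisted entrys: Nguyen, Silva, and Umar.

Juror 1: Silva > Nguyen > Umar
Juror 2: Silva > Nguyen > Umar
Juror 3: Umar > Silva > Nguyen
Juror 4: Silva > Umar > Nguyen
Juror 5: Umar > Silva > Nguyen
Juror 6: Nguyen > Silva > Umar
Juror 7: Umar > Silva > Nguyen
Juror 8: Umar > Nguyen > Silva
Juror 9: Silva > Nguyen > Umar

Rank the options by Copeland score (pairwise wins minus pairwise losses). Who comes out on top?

Silva

Pairwise results:
  Nguyen vs Silva: Silva wins 7–2.
  Nguyen vs Umar: Umar wins 5–4.
  Silva vs Umar: Silva wins 5–4.
Copeland scores (wins − losses):
  Nguyen: 0 − 2 = -2
  Silva: 2 − 0 = 2
  Umar: 1 − 1 = 0
Silva has the best Copeland score.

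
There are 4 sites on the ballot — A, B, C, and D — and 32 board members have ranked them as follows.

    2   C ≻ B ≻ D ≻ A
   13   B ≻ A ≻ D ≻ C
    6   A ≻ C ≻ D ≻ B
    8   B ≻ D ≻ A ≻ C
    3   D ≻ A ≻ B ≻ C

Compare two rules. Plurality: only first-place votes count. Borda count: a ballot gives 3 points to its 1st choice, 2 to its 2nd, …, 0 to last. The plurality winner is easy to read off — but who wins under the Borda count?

Plurality first-place counts: A 6, B 21, C 2, D 3 → B.
Borda totals: A 58, B 70, C 18, D 46 → B.

B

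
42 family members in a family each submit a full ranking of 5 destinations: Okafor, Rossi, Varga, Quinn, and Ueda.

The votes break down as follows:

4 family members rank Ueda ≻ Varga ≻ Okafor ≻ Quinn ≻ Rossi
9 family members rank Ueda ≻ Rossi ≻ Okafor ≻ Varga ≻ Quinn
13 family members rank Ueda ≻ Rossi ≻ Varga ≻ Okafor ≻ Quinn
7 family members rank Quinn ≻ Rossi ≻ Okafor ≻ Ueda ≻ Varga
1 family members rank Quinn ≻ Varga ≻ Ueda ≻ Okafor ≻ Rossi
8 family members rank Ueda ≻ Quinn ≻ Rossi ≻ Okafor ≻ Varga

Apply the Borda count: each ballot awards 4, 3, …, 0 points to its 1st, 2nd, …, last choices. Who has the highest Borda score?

Borda scores:
  Okafor: 4·2 + 9·2 + 13·1 + 7·2 + 1 + 8·1 = 62
  Rossi: 4·0 + 9·3 + 13·3 + 7·3 + 0 + 8·2 = 103
  Varga: 4·3 + 9·1 + 13·2 + 7·0 + 3 + 8·0 = 50
  Quinn: 4·1 + 9·0 + 13·0 + 7·4 + 4 + 8·3 = 60
  Ueda: 4·4 + 9·4 + 13·4 + 7·1 + 2 + 8·4 = 145
Ueda has the highest total.

Ueda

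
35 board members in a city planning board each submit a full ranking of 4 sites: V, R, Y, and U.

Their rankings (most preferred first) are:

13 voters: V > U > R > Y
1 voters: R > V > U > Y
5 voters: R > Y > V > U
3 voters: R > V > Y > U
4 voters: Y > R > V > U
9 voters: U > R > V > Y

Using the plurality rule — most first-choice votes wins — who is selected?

First-place vote totals:
  V: 13
  R: 9
  Y: 4
  U: 9
V has the most first-place votes.

V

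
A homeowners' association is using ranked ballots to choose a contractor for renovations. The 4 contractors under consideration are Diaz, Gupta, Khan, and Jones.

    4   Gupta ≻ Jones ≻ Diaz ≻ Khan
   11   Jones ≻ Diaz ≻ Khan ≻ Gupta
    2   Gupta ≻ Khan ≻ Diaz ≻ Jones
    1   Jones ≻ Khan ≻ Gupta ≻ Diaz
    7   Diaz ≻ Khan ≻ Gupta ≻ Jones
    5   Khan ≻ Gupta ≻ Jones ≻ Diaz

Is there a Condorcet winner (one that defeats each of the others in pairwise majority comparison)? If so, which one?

Head-to-head results (30 voters total):
Diaz vs Gupta: Diaz wins 18–12.
Diaz vs Khan: Diaz wins 22–8.
Diaz vs Jones: Jones wins 21–9.
Gupta vs Khan: Khan wins 24–6.
Gupta vs Jones: Gupta wins 18–12.
Khan vs Jones: Jones wins 16–14.
No candidate beats all others: Diaz beats Gupta beats Jones beats Diaz, a majority cycle.

None — there is no Condorcet winner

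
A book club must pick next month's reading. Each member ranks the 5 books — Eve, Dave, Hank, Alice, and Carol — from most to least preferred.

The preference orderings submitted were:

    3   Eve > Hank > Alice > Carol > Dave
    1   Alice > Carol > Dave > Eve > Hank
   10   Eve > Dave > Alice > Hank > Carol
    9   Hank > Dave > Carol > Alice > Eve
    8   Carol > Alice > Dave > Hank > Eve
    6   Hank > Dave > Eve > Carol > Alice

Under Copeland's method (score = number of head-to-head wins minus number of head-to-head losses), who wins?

Dave

Pairwise results:
  Eve vs Dave: Dave wins 24–13.
  Eve vs Hank: Hank wins 23–14.
  Eve vs Alice: Eve wins 19–18.
  Eve vs Carol: Eve wins 19–18.
  Dave vs Hank: Dave wins 19–18.
  Dave vs Alice: Dave wins 25–12.
  Dave vs Carol: Dave wins 25–12.
  Hank vs Alice: Alice wins 19–18.
  Hank vs Carol: Hank wins 28–9.
  Alice vs Carol: Carol wins 23–14.
Copeland scores (wins − losses):
  Eve: 2 − 2 = 0
  Dave: 4 − 0 = 4
  Hank: 2 − 2 = 0
  Alice: 1 − 3 = -2
  Carol: 1 − 3 = -2
Dave has the best Copeland score.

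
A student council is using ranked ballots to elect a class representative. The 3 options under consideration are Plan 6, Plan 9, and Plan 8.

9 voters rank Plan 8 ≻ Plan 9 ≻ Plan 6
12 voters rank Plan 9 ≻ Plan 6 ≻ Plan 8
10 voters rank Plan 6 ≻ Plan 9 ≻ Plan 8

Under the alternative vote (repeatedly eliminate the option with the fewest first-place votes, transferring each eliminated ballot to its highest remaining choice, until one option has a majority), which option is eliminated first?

Round 1: Plan 9 12, Plan 6 10, Plan 8 9. Plan 8 has the fewest and is eliminated.
Round 2: Plan 9 21, Plan 6 10. Plan 9 has a majority.

Plan 8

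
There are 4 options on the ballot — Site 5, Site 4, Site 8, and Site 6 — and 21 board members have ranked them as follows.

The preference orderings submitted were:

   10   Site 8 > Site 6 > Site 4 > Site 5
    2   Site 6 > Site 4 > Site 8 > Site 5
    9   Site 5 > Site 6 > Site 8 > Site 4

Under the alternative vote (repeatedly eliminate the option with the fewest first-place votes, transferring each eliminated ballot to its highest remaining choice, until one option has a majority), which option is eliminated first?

Round 1: Site 8 10, Site 5 9, Site 6 2, Site 4 0. Site 4 has the fewest and is eliminated.
Round 2: Site 8 10, Site 5 9, Site 6 2. Site 6 has the fewest and is eliminated.
Round 3: Site 8 12, Site 5 9. Site 8 has a majority.

Site 4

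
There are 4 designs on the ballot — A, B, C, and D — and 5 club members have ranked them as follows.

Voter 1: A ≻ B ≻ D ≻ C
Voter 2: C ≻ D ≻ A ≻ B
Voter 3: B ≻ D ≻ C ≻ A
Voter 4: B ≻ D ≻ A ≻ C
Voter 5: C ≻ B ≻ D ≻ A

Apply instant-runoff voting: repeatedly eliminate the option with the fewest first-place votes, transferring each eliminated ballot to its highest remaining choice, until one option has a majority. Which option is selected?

Round 1: B 2, C 2, A 1, D 0. D has the fewest and is eliminated.
Round 2: B 2, C 2, A 1. A has the fewest and is eliminated.
Round 3: B 3, C 2. B has a majority.

B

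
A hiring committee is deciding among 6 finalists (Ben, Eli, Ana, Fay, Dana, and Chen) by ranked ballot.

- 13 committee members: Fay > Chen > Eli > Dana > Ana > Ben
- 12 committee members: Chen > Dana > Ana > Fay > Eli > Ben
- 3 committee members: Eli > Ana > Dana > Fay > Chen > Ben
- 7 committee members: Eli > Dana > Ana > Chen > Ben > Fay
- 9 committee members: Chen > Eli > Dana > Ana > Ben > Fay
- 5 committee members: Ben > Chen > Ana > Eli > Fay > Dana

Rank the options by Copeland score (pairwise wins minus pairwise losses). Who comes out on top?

Pairwise results:
  Ben vs Eli: Eli wins 44–5.
  Ben vs Ana: Ana wins 44–5.
  Ben vs Fay: Fay wins 28–21.
  Ben vs Dana: Dana wins 44–5.
  Ben vs Chen: Chen wins 44–5.
  Eli vs Ana: Eli wins 32–17.
  Eli vs Fay: Fay wins 25–24.
  Eli vs Dana: Eli wins 37–12.
  Eli vs Chen: Chen wins 39–10.
  Ana vs Fay: Ana wins 36–13.
  Ana vs Dana: Dana wins 41–8.
  Ana vs Chen: Chen wins 39–10.
  Fay vs Dana: Dana wins 31–18.
  Fay vs Chen: Chen wins 33–16.
  Dana vs Chen: Chen wins 39–10.
Copeland scores (wins − losses):
  Ben: 0 − 5 = -5
  Eli: 3 − 2 = 1
  Ana: 2 − 3 = -1
  Fay: 2 − 3 = -1
  Dana: 3 − 2 = 1
  Chen: 5 − 0 = 5
Chen has the best Copeland score.

Chen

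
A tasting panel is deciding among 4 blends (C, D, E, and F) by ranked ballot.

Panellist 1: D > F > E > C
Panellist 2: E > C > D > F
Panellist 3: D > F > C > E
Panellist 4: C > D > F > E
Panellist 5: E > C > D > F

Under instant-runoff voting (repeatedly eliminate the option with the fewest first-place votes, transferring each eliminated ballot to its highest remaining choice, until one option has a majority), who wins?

D

Round 1: D 2, E 2, C 1, F 0. F has the fewest and is eliminated.
Round 2: D 2, E 2, C 1. C has the fewest and is eliminated.
Round 3: D 3, E 2. D has a majority.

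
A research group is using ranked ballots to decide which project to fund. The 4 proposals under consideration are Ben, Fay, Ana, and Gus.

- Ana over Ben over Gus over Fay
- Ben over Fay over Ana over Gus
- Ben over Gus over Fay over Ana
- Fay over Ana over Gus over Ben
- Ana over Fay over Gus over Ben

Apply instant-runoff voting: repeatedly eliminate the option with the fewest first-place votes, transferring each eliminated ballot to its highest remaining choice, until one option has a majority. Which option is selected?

Round 1: Ben 2, Ana 2, Fay 1, Gus 0. Gus has the fewest and is eliminated.
Round 2: Ben 2, Ana 2, Fay 1. Fay has the fewest and is eliminated.
Round 3: Ana 3, Ben 2. Ana has a majority.

Ana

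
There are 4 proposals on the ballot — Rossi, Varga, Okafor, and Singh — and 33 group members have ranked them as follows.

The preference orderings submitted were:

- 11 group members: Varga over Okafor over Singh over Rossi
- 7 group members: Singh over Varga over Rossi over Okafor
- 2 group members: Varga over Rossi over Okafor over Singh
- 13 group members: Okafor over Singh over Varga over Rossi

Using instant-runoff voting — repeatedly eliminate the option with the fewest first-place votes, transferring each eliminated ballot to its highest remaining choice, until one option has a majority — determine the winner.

Varga

Round 1: Varga 13, Okafor 13, Singh 7, Rossi 0. Rossi has the fewest and is eliminated.
Round 2: Varga 13, Okafor 13, Singh 7. Singh has the fewest and is eliminated.
Round 3: Varga 20, Okafor 13. Varga has a majority.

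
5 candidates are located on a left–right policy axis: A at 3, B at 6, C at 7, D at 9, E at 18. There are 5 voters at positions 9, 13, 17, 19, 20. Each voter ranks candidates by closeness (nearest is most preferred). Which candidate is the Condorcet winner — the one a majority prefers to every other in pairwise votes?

With single-peaked preferences on a line, the Condorcet winner is the candidate closest to the median voter.
The median voter (position 17) is closest to E at 18.
Check: E vs C — voters closer to E: 4 of 5.

E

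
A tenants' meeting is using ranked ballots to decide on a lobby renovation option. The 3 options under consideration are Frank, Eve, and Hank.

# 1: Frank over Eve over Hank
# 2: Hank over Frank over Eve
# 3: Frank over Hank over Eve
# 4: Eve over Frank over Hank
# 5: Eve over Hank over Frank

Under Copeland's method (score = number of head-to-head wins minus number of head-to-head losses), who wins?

Pairwise results:
  Frank vs Eve: Frank wins 3–2.
  Frank vs Hank: Frank wins 3–2.
  Eve vs Hank: Eve wins 3–2.
Copeland scores (wins − losses):
  Frank: 2 − 0 = 2
  Eve: 1 − 1 = 0
  Hank: 0 − 2 = -2
Frank has the best Copeland score.

Frank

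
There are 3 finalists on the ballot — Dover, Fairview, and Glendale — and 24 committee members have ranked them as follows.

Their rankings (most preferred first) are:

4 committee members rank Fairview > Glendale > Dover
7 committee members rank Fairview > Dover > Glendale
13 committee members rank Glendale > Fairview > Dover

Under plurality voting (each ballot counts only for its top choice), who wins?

Glendale

First-place vote totals:
  Dover: 0
  Fairview: 11
  Glendale: 13
Glendale has the most first-place votes.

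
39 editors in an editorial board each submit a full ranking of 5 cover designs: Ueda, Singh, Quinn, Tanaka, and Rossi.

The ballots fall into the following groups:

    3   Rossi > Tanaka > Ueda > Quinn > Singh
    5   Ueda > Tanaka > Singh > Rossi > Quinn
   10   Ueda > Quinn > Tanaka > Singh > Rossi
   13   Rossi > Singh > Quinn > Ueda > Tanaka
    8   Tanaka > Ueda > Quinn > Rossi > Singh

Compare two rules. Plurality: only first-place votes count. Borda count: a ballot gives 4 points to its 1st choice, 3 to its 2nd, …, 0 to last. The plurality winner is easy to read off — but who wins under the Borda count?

Ueda

Plurality first-place counts: Ueda 15, Singh 0, Quinn 0, Tanaka 8, Rossi 16 → Rossi.
Borda totals: Ueda 103, Singh 59, Quinn 75, Tanaka 76, Rossi 77 → Ueda.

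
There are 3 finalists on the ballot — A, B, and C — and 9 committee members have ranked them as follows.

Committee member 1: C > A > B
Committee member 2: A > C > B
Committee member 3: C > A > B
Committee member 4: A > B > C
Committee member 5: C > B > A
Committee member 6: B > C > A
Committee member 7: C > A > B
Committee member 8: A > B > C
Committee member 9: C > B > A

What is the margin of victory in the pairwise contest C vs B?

Ballots ranking C above B: 6.
Ballots ranking B above C: 3.
C wins 6–3, a margin of 3.

3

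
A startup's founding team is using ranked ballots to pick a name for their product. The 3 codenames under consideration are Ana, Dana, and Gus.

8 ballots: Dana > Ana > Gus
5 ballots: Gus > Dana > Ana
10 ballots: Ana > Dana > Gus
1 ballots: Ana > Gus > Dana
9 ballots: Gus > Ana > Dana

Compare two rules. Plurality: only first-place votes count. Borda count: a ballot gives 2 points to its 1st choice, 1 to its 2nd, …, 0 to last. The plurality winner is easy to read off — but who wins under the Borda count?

Plurality first-place counts: Ana 11, Dana 8, Gus 14 → Gus.
Borda totals: Ana 39, Dana 31, Gus 29 → Ana.

Ana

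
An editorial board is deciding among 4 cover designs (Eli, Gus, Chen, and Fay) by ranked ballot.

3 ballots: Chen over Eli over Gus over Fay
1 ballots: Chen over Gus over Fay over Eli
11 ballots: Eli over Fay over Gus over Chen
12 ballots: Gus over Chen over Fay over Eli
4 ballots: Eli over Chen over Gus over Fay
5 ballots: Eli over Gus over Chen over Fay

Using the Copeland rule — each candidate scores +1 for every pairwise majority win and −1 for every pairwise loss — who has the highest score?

Pairwise results:
  Eli vs Gus: Eli wins 23–13.
  Eli vs Chen: Eli wins 20–16.
  Eli vs Fay: Eli wins 23–13.
  Gus vs Chen: Gus wins 28–8.
  Gus vs Fay: Gus wins 25–11.
  Chen vs Fay: Chen wins 25–11.
Copeland scores (wins − losses):
  Eli: 3 − 0 = 3
  Gus: 2 − 1 = 1
  Chen: 1 − 2 = -1
  Fay: 0 − 3 = -3
Eli has the best Copeland score.

Eli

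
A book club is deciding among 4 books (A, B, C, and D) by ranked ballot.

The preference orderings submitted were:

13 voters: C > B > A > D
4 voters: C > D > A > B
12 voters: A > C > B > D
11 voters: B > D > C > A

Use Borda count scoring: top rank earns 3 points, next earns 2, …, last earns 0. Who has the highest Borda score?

C

Borda scores:
  A: 13·1 + 4·1 + 12·3 + 11·0 = 53
  B: 13·2 + 4·0 + 12·1 + 11·3 = 71
  C: 13·3 + 4·3 + 12·2 + 11·1 = 86
  D: 13·0 + 4·2 + 12·0 + 11·2 = 30
C has the highest total.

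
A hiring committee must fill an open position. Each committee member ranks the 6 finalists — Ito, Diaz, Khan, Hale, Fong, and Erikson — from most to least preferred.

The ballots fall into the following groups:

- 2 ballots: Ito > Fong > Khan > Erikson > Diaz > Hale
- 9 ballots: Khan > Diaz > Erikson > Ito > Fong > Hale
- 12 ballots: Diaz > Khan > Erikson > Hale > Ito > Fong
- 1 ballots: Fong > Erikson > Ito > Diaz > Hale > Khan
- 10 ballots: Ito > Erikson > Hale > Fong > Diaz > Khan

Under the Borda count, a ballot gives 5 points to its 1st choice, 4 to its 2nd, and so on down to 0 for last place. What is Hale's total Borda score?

55

Borda scores:
  Ito: 2·5 + 9·2 + 12·1 + 3 + 10·5 = 93
  Diaz: 2·1 + 9·4 + 12·5 + 2 + 10·1 = 110
  Khan: 2·3 + 9·5 + 12·4 + 0 + 10·0 = 99
  Hale: 2·0 + 9·0 + 12·2 + 1 + 10·3 = 55
  Fong: 2·4 + 9·1 + 12·0 + 5 + 10·2 = 42
  Erikson: 2·2 + 9·3 + 12·3 + 4 + 10·4 = 111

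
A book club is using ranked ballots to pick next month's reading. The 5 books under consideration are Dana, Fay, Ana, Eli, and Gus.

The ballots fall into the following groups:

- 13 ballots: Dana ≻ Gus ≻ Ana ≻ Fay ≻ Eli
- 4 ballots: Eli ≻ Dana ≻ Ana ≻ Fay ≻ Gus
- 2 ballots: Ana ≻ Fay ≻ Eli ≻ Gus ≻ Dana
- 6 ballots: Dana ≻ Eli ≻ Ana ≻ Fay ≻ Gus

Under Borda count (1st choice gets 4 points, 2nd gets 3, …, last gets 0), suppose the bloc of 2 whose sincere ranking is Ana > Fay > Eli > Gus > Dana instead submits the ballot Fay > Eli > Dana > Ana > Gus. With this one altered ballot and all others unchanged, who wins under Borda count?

Dana

Borda totals with the altered ballot: Dana 92, Fay 31, Ana 48, Eli 40, Gus 39.
The winner is unchanged: still Dana.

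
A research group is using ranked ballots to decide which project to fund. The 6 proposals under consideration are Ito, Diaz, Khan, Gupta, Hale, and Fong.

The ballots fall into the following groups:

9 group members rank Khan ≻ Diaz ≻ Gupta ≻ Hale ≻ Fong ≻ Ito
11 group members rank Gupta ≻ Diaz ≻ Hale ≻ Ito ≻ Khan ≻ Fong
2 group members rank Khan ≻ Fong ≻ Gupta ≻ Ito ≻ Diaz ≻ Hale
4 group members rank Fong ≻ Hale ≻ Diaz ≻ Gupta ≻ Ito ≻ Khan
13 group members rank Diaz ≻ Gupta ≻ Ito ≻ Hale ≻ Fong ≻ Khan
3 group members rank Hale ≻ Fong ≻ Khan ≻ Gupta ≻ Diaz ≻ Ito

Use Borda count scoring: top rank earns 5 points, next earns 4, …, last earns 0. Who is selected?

Diaz

Borda scores:
  Ito: 9·0 + 11·2 + 2·2 + 4·1 + 13·3 + 3·0 = 69
  Diaz: 9·4 + 11·4 + 2·1 + 4·3 + 13·5 + 3·1 = 162
  Khan: 9·5 + 11·1 + 2·5 + 4·0 + 13·0 + 3·3 = 75
  Gupta: 9·3 + 11·5 + 2·3 + 4·2 + 13·4 + 3·2 = 154
  Hale: 9·2 + 11·3 + 2·0 + 4·4 + 13·2 + 3·5 = 108
  Fong: 9·1 + 11·0 + 2·4 + 4·5 + 13·1 + 3·4 = 62
Diaz has the highest total.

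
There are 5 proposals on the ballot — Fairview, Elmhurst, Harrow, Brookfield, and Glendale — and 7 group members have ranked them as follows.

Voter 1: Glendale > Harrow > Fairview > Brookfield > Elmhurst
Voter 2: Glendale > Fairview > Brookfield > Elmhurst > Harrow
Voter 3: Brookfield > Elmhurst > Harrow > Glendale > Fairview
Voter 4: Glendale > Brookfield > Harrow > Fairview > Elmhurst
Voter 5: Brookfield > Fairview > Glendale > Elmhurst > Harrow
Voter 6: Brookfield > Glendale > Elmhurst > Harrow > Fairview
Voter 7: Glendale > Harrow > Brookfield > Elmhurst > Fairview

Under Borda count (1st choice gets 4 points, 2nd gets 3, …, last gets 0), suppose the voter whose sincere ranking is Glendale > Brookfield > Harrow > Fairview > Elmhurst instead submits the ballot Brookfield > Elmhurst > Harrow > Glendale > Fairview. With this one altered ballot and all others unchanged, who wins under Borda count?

Brookfield

Borda totals with the altered ballot: Fairview 8, Elmhurst 11, Harrow 11, Brookfield 21, Glendale 19.
The switch changes the winner from Glendale to Brookfield.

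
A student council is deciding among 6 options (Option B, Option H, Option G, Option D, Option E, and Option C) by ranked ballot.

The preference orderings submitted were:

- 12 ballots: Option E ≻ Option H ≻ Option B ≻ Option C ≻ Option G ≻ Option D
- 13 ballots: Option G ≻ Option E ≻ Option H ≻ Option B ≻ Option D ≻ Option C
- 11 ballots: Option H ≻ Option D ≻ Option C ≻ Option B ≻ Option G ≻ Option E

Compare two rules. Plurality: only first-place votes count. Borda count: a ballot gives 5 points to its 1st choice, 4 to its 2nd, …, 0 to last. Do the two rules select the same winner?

No

Plurality first-place counts: Option B 0, Option H 11, Option G 13, Option D 0, Option E 12, Option C 0 → Option G.
Borda totals: Option B 84, Option H 142, Option G 88, Option D 57, Option E 112, Option C 57 → Option H.
The two rules disagree: plurality picks Option G, Borda picks Option H.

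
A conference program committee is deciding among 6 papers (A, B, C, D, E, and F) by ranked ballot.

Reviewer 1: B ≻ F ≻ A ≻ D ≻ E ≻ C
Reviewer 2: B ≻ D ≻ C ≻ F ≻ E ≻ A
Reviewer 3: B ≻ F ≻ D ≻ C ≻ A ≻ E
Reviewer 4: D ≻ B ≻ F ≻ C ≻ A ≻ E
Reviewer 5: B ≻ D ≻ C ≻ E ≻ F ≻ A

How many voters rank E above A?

Ballots ranking E above A: 2.
Ballots ranking A above E: 3.
So 2 of 5 voters prefer E to A.

2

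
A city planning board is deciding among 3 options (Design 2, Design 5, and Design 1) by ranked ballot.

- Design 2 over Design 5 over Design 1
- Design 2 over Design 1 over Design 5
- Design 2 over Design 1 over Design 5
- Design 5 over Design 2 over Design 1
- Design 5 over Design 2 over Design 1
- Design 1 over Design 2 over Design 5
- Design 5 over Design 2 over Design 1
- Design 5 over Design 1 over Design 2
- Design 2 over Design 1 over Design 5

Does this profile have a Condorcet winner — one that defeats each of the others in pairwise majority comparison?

Head-to-head results (9 voters total):
Design 2 vs Design 5: Design 2 wins 5–4.
Design 2 vs Design 1: Design 2 wins 7–2.
Design 5 vs Design 1: Design 5 wins 5–4.
Design 2 beats each rival — Design 5 (5–4), Design 1 (7–2) — so Design 2 is the Condorcet winner.

Yes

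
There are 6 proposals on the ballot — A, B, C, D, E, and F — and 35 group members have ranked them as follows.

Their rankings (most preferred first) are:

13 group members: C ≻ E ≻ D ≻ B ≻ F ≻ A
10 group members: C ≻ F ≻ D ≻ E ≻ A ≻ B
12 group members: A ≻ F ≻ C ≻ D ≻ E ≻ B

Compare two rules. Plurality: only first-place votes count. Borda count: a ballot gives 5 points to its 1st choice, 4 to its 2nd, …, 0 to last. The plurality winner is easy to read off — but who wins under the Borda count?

C

Plurality first-place counts: A 12, B 0, C 23, D 0, E 0, F 0 → C.
Borda totals: A 70, B 26, C 151, D 93, E 84, F 101 → C.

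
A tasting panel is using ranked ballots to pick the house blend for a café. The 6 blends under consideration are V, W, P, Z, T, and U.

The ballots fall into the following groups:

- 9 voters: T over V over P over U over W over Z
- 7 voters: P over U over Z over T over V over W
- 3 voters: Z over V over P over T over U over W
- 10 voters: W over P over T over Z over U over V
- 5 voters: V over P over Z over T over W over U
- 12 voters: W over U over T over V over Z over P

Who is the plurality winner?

W

First-place vote totals:
  V: 5
  W: 22
  P: 7
  Z: 3
  T: 9
  U: 0
W has the most first-place votes.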